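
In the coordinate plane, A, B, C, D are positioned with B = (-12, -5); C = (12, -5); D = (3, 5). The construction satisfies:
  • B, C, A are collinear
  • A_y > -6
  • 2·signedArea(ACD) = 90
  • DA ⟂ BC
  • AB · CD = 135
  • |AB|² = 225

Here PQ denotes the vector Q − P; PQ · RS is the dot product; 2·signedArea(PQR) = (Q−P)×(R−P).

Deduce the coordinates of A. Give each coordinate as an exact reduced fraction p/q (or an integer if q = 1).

A = (3, -5)

1. A_x = 3  [B, C, A are collinear ∩ DA ⟂ BC]
2. A_y = -5  [B, C, A are collinear ∩ DA ⟂ BC]
   → A = (3, -5)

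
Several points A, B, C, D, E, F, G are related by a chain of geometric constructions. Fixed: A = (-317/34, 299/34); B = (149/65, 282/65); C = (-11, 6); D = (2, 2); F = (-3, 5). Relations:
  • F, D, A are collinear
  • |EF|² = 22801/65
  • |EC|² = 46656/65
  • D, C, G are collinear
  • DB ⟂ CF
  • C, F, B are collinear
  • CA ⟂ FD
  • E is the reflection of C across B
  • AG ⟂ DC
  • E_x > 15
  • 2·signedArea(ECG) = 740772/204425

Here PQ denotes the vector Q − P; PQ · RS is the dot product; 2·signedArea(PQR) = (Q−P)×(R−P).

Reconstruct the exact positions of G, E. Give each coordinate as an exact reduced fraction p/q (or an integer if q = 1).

1. G_x = -64497/6290  [D, C, G are collinear ∩ AG ⟂ DC]
2. G_y = 18148/3145  [D, C, G are collinear ∩ AG ⟂ DC]
   → G = (-64497/6290, 18148/3145)
3. E_x = 1013/65  [E is the reflection of C across B]
4. E_y = 174/65  [E is the reflection of C across B]
   → E = (1013/65, 174/65)

E = (1013/65, 174/65)
G = (-64497/6290, 18148/3145)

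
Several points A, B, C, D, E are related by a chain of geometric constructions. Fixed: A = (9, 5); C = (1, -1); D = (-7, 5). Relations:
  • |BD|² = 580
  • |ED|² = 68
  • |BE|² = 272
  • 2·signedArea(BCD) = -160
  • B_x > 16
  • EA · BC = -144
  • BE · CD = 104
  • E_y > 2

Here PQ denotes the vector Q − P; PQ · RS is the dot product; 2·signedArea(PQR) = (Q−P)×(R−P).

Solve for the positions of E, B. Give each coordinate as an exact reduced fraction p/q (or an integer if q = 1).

B = (17, 7)
E = (1, 3)

1. B_x = 17  [line -6·x + -8·y + 158 = 0 ∩ |BD|² = 580]
2. B_y = 7  [line -6·x + -8·y + 158 = 0 ∩ |BD|² = 580]
   → B = (17, 7)
3. E_x = 1  [EA · BC = -144 ∩ BE · CD = 104]
4. E_y = 3  [EA · BC = -144 ∩ BE · CD = 104]
   → E = (1, 3)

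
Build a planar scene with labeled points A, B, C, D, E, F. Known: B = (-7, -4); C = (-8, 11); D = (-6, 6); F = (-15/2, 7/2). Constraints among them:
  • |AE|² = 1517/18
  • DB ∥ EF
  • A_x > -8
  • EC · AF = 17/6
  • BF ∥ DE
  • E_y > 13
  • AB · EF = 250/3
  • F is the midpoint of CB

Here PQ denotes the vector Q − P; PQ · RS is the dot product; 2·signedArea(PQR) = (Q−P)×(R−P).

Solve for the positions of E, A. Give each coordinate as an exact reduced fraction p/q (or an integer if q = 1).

1. E_x = -13/2  [DB ∥ EF ∩ BF ∥ DE]
2. E_y = 27/2  [DB ∥ EF ∩ BF ∥ DE]
   → E = (-13/2, 27/2)
3. A_x = -7  [AB · EF = 250/3 ∩ EC · AF = 17/6]
4. A_y = 13/3  [AB · EF = 250/3 ∩ EC · AF = 17/6]
   → A = (-7, 13/3)

A = (-7, 13/3)
E = (-13/2, 27/2)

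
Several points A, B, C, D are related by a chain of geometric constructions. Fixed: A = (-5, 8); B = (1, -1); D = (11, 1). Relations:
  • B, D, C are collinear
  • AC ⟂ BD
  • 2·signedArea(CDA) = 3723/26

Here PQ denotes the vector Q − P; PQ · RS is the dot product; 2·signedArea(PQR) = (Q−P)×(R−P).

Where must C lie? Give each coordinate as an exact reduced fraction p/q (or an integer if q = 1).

1. C_x = -79/26  [B, D, C are collinear ∩ AC ⟂ BD]
2. C_y = -47/26  [B, D, C are collinear ∩ AC ⟂ BD]
   → C = (-79/26, -47/26)

C = (-79/26, -47/26)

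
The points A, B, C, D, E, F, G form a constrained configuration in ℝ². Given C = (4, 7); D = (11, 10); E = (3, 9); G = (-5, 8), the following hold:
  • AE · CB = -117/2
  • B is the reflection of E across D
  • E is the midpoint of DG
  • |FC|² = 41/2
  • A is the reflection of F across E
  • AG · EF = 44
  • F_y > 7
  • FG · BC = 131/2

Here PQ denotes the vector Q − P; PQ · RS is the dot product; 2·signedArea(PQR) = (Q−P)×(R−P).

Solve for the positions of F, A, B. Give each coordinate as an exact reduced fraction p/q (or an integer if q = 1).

A = (13/2, 21/2)
B = (19, 11)
F = (-1/2, 15/2)

1. B_x = 19  [B is the reflection of E across D]
2. B_y = 11  [B is the reflection of E across D]
   → B = (19, 11)
3. F_x = -1/2  [line 15·x + 4·y + -45/2 = 0 ∩ |FC|² = 41/2]
4. F_y = 15/2  [line 15·x + 4·y + -45/2 = 0 ∩ |FC|² = 41/2]
   → F = (-1/2, 15/2)
5. A_x = 13/2  [A is the reflection of F across E]
6. A_y = 21/2  [A is the reflection of F across E]
   → A = (13/2, 21/2)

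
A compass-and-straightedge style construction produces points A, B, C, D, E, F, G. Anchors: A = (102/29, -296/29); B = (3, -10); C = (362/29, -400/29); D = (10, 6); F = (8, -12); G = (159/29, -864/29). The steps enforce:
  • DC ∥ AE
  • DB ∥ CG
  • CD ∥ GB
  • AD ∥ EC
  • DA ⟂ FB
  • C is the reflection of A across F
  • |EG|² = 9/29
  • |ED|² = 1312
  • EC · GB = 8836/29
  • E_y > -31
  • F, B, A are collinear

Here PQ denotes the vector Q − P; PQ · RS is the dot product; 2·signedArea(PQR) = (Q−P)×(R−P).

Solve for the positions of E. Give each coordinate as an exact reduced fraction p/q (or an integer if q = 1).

1. E_x = 6  [AD ∥ EC ∩ DC ∥ AE]
2. E_y = -30  [AD ∥ EC ∩ DC ∥ AE]
   → E = (6, -30)

E = (6, -30)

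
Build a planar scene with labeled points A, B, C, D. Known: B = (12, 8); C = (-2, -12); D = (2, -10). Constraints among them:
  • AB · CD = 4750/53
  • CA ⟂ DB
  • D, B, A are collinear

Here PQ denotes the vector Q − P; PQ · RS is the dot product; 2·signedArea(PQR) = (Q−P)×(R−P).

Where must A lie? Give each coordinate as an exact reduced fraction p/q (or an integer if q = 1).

A = (11/53, -701/53)

1. A_x = 11/53  [D, B, A are collinear ∩ CA ⟂ DB]
2. A_y = -701/53  [D, B, A are collinear ∩ CA ⟂ DB]
   → A = (11/53, -701/53)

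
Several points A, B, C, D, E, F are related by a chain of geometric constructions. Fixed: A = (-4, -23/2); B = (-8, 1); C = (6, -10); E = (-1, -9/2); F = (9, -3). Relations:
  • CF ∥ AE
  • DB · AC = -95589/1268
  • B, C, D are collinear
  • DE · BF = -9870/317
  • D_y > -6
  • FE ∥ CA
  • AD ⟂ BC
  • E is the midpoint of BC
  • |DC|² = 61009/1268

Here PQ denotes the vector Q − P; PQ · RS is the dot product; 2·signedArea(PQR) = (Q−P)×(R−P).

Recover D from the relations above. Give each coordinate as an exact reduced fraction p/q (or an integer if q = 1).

D = (173/317, -3623/634)

1. D_x = 173/317  [B, C, D are collinear ∩ AD ⟂ BC]
2. D_y = -3623/634  [B, C, D are collinear ∩ AD ⟂ BC]
   → D = (173/317, -3623/634)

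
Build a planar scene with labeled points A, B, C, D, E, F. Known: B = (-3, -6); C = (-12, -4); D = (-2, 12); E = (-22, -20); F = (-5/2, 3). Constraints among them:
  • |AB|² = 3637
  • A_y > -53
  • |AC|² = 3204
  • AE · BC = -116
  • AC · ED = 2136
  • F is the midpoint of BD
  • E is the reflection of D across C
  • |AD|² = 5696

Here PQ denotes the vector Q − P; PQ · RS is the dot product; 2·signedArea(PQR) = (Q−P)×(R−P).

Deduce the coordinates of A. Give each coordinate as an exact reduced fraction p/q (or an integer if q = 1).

A = (-42, -52)

1. A_x = -42  [AE · BC = -116 ∩ AC · ED = 2136]
2. A_y = -52  [AE · BC = -116 ∩ AC · ED = 2136]
   → A = (-42, -52)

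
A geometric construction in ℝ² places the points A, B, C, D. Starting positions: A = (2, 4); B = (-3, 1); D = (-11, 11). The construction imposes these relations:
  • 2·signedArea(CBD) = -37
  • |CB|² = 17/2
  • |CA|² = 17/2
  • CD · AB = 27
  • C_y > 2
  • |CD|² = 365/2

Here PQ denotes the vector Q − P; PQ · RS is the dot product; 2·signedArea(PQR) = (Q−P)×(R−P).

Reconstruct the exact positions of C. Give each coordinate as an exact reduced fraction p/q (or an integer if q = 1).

1. C_x = -1/2  [CD · AB = 27 ∩ 2·signedArea(CBD) = -37]
2. C_y = 5/2  [CD · AB = 27 ∩ 2·signedArea(CBD) = -37]
   → C = (-1/2, 5/2)

C = (-1/2, 5/2)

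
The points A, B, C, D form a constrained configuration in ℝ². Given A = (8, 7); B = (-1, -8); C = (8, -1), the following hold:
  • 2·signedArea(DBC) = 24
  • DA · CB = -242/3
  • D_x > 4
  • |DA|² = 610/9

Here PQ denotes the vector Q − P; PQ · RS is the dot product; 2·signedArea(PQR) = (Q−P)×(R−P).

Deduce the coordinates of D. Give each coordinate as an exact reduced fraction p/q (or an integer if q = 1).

D = (5, -2/3)

1. D_x = 5  [DA · CB = -242/3 ∩ 2·signedArea(DBC) = 24]
2. D_y = -2/3  [DA · CB = -242/3 ∩ 2·signedArea(DBC) = 24]
   → D = (5, -2/3)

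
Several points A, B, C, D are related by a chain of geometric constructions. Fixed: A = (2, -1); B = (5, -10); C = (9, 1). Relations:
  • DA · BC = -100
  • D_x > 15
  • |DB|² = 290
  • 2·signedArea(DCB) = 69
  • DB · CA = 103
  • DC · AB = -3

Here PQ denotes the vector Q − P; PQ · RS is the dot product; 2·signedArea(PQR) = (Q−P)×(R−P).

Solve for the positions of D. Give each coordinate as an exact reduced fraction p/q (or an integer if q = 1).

1. D_x = 16  [DB · CA = 103 ∩ 2·signedArea(DCB) = 69]
2. D_y = 3  [DB · CA = 103 ∩ 2·signedArea(DCB) = 69]
   → D = (16, 3)

D = (16, 3)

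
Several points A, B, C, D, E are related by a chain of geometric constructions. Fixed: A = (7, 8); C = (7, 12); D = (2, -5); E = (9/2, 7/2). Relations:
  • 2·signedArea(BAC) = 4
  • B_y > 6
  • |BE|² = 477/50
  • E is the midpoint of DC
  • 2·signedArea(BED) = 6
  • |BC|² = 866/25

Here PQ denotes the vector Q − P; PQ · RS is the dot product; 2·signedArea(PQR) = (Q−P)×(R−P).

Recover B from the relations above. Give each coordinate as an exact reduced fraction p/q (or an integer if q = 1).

1. B_x = 6  [2·signedArea(BAC) = 4 ∩ 2·signedArea(BED) = 6]
2. B_y = 31/5  [2·signedArea(BAC) = 4 ∩ 2·signedArea(BED) = 6]
   → B = (6, 31/5)

B = (6, 31/5)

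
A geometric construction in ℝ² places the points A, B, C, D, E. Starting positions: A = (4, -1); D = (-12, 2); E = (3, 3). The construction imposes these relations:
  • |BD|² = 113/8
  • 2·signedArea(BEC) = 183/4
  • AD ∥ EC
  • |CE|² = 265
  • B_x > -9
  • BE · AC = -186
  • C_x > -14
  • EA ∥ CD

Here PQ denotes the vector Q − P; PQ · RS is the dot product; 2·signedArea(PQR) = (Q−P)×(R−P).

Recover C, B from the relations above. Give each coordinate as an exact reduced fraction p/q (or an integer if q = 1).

1. C_x = -13  [EA ∥ CD ∩ AD ∥ EC]
2. C_y = 6  [EA ∥ CD ∩ AD ∥ EC]
   → C = (-13, 6)
3. B_x = -33/4  [BE · AC = -186 ∩ 2·signedArea(BEC) = 183/4]
4. B_y = 9/4  [BE · AC = -186 ∩ 2·signedArea(BEC) = 183/4]
   → B = (-33/4, 9/4)

B = (-33/4, 9/4)
C = (-13, 6)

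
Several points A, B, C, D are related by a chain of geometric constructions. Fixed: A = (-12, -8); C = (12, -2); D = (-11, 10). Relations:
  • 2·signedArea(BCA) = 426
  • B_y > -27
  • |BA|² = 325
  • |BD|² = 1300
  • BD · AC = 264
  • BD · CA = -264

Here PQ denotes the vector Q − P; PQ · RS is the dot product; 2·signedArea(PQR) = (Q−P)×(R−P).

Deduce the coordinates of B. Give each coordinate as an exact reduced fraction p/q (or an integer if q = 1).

1. B_x = -13  [2·signedArea(BCA) = 426 ∩ BD · AC = 264]
2. B_y = -26  [2·signedArea(BCA) = 426 ∩ BD · AC = 264]
   → B = (-13, -26)

B = (-13, -26)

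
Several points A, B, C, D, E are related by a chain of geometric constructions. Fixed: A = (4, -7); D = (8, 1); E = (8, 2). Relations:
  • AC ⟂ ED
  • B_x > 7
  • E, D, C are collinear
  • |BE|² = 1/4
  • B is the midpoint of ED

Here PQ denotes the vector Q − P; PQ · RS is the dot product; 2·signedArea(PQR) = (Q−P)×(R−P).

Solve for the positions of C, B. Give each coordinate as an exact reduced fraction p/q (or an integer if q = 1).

B = (8, 3/2)
C = (8, -7)

1. C_x = 8  [E, D, C are collinear ∩ AC ⟂ ED]
2. C_y = -7  [E, D, C are collinear ∩ AC ⟂ ED]
   → C = (8, -7)
3. B_x = 8  [B is the midpoint of ED]
4. B_y = 3/2  [B is the midpoint of ED]
   → B = (8, 3/2)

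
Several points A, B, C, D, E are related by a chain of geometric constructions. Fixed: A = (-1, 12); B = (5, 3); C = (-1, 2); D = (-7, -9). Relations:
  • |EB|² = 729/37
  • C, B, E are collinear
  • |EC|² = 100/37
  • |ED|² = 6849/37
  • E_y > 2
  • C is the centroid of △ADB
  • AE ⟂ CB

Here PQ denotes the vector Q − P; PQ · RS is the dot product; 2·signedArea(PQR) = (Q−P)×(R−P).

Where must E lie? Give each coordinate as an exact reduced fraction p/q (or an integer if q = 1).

E = (23/37, 84/37)

1. E_x = 23/37  [C, B, E are collinear ∩ AE ⟂ CB]
2. E_y = 84/37  [C, B, E are collinear ∩ AE ⟂ CB]
   → E = (23/37, 84/37)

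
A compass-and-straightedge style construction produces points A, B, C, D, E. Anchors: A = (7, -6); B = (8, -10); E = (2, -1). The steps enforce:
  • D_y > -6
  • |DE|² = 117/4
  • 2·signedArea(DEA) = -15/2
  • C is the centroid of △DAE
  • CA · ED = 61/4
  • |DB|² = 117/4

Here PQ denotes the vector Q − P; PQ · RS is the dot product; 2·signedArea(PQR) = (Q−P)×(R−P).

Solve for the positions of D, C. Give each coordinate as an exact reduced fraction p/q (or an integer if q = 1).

C = (14/3, -25/6)
D = (5, -11/2)

1. D_x = 5  [line 5·x + 5·y + 5/2 = 0 ∩ |DB|² = 117/4]
2. D_y = -11/2  [line 5·x + 5·y + 5/2 = 0 ∩ |DB|² = 117/4]
   → D = (5, -11/2)
3. C_x = 14/3  [C is the centroid of △DAE]
4. C_y = -25/6  [C is the centroid of △DAE]
   → C = (14/3, -25/6)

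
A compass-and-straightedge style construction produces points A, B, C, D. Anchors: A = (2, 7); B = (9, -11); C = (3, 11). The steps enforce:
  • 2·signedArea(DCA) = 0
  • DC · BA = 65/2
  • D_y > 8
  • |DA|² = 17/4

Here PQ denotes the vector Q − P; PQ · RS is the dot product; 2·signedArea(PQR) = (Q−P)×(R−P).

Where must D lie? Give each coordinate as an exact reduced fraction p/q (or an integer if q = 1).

D = (5/2, 9)

1. D_x = 5/2  [2·signedArea(DCA) = 0 ∩ DC · BA = 65/2]
2. D_y = 9  [2·signedArea(DCA) = 0 ∩ DC · BA = 65/2]
   → D = (5/2, 9)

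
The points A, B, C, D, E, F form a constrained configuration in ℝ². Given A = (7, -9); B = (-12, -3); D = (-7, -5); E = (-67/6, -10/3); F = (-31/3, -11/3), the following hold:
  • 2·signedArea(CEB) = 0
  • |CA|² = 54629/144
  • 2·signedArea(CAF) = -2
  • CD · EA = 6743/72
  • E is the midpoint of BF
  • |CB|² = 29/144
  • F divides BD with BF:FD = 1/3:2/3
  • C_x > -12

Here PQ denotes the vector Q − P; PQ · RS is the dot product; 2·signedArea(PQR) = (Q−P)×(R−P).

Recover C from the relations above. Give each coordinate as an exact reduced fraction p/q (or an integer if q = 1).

1. C_x = -139/12  [2·signedArea(CEB) = 0 ∩ CD · EA = 6743/72]
2. C_y = -19/6  [2·signedArea(CEB) = 0 ∩ CD · EA = 6743/72]
   → C = (-139/12, -19/6)

C = (-139/12, -19/6)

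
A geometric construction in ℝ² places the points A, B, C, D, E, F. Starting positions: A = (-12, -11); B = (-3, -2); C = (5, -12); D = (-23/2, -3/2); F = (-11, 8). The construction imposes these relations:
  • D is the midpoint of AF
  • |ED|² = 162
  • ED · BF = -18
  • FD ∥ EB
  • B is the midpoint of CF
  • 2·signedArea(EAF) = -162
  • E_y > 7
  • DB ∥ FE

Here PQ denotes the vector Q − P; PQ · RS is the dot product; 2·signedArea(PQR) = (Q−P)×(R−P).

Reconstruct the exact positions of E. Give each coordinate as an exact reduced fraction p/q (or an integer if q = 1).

1. E_x = -5/2  [FD ∥ EB ∩ DB ∥ FE]
2. E_y = 15/2  [FD ∥ EB ∩ DB ∥ FE]
   → E = (-5/2, 15/2)

E = (-5/2, 15/2)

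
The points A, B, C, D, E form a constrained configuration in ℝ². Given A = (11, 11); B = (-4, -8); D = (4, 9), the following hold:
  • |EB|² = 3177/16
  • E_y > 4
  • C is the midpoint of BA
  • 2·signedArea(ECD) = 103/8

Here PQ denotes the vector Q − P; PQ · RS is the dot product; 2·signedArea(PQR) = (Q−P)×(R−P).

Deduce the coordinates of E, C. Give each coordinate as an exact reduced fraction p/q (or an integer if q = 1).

C = (7/2, 3/2)
E = (2, 19/4)

1. C_x = 7/2  [C is the midpoint of BA]
2. C_y = 3/2  [C is the midpoint of BA]
   → C = (7/2, 3/2)
3. E_x = 2  [line -15/2·x + 1/2·y + 101/8 = 0 ∩ |EB|² = 3177/16]
4. E_y = 19/4  [line -15/2·x + 1/2·y + 101/8 = 0 ∩ |EB|² = 3177/16]
   → E = (2, 19/4)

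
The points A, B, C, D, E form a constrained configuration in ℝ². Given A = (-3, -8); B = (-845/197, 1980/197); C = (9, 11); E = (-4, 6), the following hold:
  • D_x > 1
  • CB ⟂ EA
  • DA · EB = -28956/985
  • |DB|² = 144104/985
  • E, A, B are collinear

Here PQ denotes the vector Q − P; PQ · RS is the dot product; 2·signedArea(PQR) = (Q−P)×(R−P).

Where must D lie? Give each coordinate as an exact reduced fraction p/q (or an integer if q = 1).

D = (9/5, -2/5)

1. D_x = 9/5  [line 57/197·x + -798/197·y + -2109/985 = 0 ∩ |DB|² = 144104/985]
2. D_y = -2/5  [line 57/197·x + -798/197·y + -2109/985 = 0 ∩ |DB|² = 144104/985]
   → D = (9/5, -2/5)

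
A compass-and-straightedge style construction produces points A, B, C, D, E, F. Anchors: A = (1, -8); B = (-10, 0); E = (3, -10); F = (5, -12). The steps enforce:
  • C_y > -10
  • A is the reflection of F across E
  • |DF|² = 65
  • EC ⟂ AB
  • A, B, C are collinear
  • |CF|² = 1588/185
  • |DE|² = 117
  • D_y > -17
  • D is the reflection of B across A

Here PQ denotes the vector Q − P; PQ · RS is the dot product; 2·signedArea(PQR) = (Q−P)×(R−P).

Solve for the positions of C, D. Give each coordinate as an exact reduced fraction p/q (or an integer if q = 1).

C = (603/185, -1784/185)
D = (12, -16)

1. C_x = 603/185  [A, B, C are collinear ∩ EC ⟂ AB]
2. C_y = -1784/185  [A, B, C are collinear ∩ EC ⟂ AB]
   → C = (603/185, -1784/185)
3. D_x = 12  [D is the reflection of B across A]
4. D_y = -16  [D is the reflection of B across A]
   → D = (12, -16)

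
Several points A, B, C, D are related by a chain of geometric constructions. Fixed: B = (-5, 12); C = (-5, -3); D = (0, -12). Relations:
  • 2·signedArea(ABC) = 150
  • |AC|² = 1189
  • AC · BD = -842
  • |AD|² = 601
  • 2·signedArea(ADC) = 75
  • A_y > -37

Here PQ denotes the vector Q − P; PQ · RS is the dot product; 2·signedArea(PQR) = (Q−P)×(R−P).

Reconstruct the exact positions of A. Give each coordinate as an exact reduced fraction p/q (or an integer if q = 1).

A = (5, -36)

1. A_x = 5  [2·signedArea(ABC) = 150 ∩ AC · BD = -842]
2. A_y = -36  [2·signedArea(ABC) = 150 ∩ AC · BD = -842]
   → A = (5, -36)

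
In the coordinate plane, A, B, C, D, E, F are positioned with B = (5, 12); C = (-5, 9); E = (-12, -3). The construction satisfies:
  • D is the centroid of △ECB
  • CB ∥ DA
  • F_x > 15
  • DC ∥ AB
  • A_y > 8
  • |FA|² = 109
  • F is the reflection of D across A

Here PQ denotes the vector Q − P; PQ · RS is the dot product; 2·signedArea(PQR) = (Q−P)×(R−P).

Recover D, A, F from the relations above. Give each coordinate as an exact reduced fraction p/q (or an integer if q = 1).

1. D_x = -4  [D is the centroid of △ECB]
2. D_y = 6  [D is the centroid of △ECB]
   → D = (-4, 6)
3. A_x = 6  [DC ∥ AB ∩ CB ∥ DA]
4. A_y = 9  [DC ∥ AB ∩ CB ∥ DA]
   → A = (6, 9)
5. F_x = 16  [F is the reflection of D across A]
6. F_y = 12  [F is the reflection of D across A]
   → F = (16, 12)

A = (6, 9)
D = (-4, 6)
F = (16, 12)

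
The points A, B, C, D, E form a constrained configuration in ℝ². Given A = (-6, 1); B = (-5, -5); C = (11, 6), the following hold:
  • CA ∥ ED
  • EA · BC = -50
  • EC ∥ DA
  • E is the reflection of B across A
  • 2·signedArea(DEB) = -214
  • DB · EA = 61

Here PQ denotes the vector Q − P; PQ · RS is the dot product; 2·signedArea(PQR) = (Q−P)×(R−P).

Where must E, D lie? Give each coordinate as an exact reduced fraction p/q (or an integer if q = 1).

D = (-24, 2)
E = (-7, 7)

1. E_x = -7  [E is the reflection of B across A]
2. E_y = 7  [E is the reflection of B across A]
   → E = (-7, 7)
3. D_x = -24  [EC ∥ DA ∩ CA ∥ ED]
4. D_y = 2  [EC ∥ DA ∩ CA ∥ ED]
   → D = (-24, 2)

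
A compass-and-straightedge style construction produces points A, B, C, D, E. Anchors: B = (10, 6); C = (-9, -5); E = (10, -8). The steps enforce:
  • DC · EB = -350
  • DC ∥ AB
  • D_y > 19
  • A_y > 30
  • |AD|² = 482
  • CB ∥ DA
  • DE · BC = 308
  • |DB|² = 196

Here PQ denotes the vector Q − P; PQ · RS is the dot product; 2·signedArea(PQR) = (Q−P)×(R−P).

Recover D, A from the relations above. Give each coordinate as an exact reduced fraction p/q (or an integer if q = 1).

A = (29, 31)
D = (10, 20)

1. D_x = 10  [DE · BC = 308 ∩ DC · EB = -350]
2. D_y = 20  [DE · BC = 308 ∩ DC · EB = -350]
   → D = (10, 20)
3. A_x = 29  [DC ∥ AB ∩ CB ∥ DA]
4. A_y = 31  [DC ∥ AB ∩ CB ∥ DA]
   → A = (29, 31)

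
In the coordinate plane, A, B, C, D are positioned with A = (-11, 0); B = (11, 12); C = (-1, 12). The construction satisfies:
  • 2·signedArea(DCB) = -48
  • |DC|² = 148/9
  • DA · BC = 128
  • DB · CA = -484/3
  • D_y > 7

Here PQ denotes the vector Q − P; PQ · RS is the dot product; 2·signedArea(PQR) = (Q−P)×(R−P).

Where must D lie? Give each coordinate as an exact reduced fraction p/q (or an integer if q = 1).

D = (-1/3, 8)

1. D_x = -1/3  [2·signedArea(DCB) = -48 ∩ DB · CA = -484/3]
2. D_y = 8  [2·signedArea(DCB) = -48 ∩ DB · CA = -484/3]
   → D = (-1/3, 8)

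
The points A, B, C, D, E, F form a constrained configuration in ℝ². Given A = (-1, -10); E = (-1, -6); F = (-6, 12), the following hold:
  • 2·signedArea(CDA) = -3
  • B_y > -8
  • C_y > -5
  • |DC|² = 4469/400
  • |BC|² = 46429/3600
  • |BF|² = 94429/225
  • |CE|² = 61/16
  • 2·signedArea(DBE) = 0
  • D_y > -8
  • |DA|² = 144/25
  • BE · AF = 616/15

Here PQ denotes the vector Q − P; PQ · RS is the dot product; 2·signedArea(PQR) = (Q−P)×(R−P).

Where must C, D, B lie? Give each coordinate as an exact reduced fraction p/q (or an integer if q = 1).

1. B_x = -1  [line 5·x + -22·y + -2521/15 = 0 ∩ |BF|² = 94429/225]
2. B_y = -118/15  [line 5·x + -22·y + -2521/15 = 0 ∩ |BF|² = 94429/225]
   → B = (-1, -118/15)
3. D_x = -1  [2·signedArea(DBE) = 0]
4. D_y = -38/5  [|DA|² = 144/25]
   → D = (-1, -38/5)
5. C_x = -9/4  [2·signedArea(CDA) = -3]
6. C_y = -9/2  [|CE|² = 61/16]
   → C = (-9/4, -9/2)

B = (-1, -118/15)
C = (-9/4, -9/2)
D = (-1, -38/5)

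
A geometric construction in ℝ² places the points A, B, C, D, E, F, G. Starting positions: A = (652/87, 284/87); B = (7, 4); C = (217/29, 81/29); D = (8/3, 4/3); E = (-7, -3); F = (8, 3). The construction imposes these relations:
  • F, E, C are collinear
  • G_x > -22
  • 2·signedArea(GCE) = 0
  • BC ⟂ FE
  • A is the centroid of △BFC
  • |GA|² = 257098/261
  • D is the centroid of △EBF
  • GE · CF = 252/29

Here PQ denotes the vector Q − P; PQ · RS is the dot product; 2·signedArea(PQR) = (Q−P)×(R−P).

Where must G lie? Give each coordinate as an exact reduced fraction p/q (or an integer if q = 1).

G = (-623/29, -255/29)

1. G_x = -623/29  [2·signedArea(GCE) = 0 ∩ GE · CF = 252/29]
2. G_y = -255/29  [2·signedArea(GCE) = 0 ∩ GE · CF = 252/29]
   → G = (-623/29, -255/29)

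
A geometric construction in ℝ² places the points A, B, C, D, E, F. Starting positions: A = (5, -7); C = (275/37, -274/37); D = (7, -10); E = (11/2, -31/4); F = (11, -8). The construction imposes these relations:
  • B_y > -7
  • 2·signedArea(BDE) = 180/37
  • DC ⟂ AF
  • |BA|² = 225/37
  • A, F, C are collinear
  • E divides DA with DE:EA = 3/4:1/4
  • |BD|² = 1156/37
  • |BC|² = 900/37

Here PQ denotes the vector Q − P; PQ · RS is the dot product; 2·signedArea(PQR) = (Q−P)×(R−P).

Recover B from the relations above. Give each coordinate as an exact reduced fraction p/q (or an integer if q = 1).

B = (95/37, -244/37)

1. B_x = 95/37  [line -9/4·x + -3/2·y + -609/148 = 0 ∩ |BC|² = 900/37]
2. B_y = -244/37  [line -9/4·x + -3/2·y + -609/148 = 0 ∩ |BC|² = 900/37]
   → B = (95/37, -244/37)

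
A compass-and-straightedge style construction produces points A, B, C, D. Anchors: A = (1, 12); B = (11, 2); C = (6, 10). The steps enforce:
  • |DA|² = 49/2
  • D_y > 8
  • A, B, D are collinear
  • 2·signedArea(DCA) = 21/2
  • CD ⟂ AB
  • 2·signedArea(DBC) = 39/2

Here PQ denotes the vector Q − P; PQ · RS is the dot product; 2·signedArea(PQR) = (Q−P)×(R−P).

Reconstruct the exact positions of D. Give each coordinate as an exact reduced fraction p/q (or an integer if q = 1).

D = (9/2, 17/2)

1. D_x = 9/2  [A, B, D are collinear ∩ CD ⟂ AB]
2. D_y = 17/2  [A, B, D are collinear ∩ CD ⟂ AB]
   → D = (9/2, 17/2)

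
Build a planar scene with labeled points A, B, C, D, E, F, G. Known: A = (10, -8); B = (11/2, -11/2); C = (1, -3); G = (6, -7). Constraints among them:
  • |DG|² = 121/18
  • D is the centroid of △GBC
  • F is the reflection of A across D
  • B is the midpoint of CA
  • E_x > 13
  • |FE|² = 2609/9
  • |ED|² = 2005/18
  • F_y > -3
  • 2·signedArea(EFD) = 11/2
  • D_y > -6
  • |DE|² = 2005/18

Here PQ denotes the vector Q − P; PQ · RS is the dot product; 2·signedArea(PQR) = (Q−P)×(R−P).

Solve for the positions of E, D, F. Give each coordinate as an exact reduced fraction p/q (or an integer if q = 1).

D = (25/6, -31/6)
E = (14, -9)
F = (-5/3, -7/3)

1. D_x = 25/6  [D is the centroid of △GBC]
2. D_y = -31/6  [D is the centroid of △GBC]
   → D = (25/6, -31/6)
3. F_x = -5/3  [F is the reflection of A across D]
4. F_y = -7/3  [F is the reflection of A across D]
   → F = (-5/3, -7/3)
5. E_x = 14  [line 17/6·x + 35/6·y + 77/6 = 0 ∩ |ED|² = 2005/18]
6. E_y = -9  [line 17/6·x + 35/6·y + 77/6 = 0 ∩ |ED|² = 2005/18]
   → E = (14, -9)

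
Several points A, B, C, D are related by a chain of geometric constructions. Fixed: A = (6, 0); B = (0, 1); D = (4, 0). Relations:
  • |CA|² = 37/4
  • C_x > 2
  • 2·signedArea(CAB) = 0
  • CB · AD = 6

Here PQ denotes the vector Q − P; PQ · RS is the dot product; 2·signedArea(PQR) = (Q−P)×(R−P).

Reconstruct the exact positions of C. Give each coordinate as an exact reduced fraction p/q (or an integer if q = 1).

C = (3, 1/2)

1. C_x = 3  [2·signedArea(CAB) = 0 ∩ CB · AD = 6]
2. C_y = 1/2  [2·signedArea(CAB) = 0 ∩ CB · AD = 6]
   → C = (3, 1/2)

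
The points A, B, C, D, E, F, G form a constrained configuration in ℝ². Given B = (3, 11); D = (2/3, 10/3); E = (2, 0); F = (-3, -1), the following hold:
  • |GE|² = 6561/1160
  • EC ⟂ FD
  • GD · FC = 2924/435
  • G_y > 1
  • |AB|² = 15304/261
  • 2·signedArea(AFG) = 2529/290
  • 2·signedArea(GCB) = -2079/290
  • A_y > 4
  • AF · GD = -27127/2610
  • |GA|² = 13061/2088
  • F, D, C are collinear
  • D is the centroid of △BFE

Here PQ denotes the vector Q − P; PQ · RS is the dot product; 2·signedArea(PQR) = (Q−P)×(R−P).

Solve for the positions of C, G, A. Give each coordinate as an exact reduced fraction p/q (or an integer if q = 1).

1. C_x = -61/145  [F, D, C are collinear ∩ EC ⟂ FD]
2. C_y = 297/145  [F, D, C are collinear ∩ EC ⟂ FD]
   → C = (-61/145, 297/145)
3. G_x = 107/580  [GD · FC = 2924/435 ∩ 2·signedArea(GCB) = -2079/290]
4. G_y = 891/580  [GD · FC = 2924/435 ∩ 2·signedArea(GCB) = -2079/290]
   → G = (107/580, 891/580)
5. A_x = -61/435  [2·signedArea(AFG) = 2529/290 ∩ AF · GD = -27127/2610]
6. A_y = 1747/435  [2·signedArea(AFG) = 2529/290 ∩ AF · GD = -27127/2610]
   → A = (-61/435, 1747/435)

A = (-61/435, 1747/435)
C = (-61/145, 297/145)
G = (107/580, 891/580)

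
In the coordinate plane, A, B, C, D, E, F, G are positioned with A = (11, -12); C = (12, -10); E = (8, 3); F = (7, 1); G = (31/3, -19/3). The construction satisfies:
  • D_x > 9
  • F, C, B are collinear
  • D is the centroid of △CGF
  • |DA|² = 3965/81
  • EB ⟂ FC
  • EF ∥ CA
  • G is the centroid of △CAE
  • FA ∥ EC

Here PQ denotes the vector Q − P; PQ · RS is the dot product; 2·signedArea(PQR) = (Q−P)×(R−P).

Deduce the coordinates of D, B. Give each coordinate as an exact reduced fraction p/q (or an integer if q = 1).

1. D_x = 88/9  [D is the centroid of △CGF]
2. D_y = -46/9  [D is the centroid of △CGF]
   → D = (88/9, -46/9)
3. B_x = 937/146  [F, C, B are collinear ∩ EB ⟂ FC]
4. B_y = 333/146  [F, C, B are collinear ∩ EB ⟂ FC]
   → B = (937/146, 333/146)

B = (937/146, 333/146)
D = (88/9, -46/9)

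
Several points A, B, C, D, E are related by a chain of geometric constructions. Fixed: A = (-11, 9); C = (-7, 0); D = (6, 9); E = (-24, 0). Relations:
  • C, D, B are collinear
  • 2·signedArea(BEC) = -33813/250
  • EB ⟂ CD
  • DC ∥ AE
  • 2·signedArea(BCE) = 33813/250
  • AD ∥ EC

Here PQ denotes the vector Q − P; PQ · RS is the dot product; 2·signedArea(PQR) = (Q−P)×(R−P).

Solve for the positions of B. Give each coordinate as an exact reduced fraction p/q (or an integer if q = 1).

B = (-4623/250, -1989/250)

1. B_x = -4623/250  [C, D, B are collinear ∩ EB ⟂ CD]
2. B_y = -1989/250  [C, D, B are collinear ∩ EB ⟂ CD]
   → B = (-4623/250, -1989/250)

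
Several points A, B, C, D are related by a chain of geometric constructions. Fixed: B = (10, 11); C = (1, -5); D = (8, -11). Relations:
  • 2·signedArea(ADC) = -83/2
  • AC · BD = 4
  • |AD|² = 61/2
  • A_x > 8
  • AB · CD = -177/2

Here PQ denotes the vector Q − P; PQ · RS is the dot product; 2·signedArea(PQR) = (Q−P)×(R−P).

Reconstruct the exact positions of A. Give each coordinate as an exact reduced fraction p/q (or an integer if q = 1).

1. A_x = 17/2  [2·signedArea(ADC) = -83/2 ∩ AC · BD = 4]
2. A_y = -11/2  [2·signedArea(ADC) = -83/2 ∩ AC · BD = 4]
   → A = (17/2, -11/2)

A = (17/2, -11/2)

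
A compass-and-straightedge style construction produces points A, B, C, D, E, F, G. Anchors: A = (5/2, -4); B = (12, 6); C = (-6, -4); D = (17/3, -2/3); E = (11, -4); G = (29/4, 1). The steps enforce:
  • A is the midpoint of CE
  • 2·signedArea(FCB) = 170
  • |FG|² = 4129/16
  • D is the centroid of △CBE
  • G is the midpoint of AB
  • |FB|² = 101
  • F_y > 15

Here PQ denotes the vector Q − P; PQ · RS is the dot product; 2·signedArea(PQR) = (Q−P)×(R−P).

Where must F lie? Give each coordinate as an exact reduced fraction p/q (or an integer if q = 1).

1. F_x = 13  [line -10·x + 18·y + -158 = 0 ∩ |FG|² = 4129/16]
2. F_y = 16  [line -10·x + 18·y + -158 = 0 ∩ |FG|² = 4129/16]
   → F = (13, 16)

F = (13, 16)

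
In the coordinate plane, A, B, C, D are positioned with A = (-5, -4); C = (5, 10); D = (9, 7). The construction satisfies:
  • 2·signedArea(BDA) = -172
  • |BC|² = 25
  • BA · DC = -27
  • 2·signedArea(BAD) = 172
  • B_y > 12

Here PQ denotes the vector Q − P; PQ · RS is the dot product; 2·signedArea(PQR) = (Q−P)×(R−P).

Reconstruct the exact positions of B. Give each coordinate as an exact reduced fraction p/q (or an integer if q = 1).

B = (1, 13)

1. B_x = 1  [2·signedArea(BDA) = -172 ∩ BA · DC = -27]
2. B_y = 13  [2·signedArea(BDA) = -172 ∩ BA · DC = -27]
   → B = (1, 13)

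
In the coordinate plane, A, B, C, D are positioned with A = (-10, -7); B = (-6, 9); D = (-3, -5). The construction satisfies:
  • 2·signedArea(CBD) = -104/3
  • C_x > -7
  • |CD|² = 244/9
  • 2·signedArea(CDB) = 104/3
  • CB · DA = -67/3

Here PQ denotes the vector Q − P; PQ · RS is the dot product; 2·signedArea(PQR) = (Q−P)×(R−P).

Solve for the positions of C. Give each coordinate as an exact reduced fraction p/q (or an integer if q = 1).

1. C_x = -19/3  [CB · DA = -67/3 ∩ 2·signedArea(CBD) = -104/3]
2. C_y = -1  [CB · DA = -67/3 ∩ 2·signedArea(CBD) = -104/3]
   → C = (-19/3, -1)

C = (-19/3, -1)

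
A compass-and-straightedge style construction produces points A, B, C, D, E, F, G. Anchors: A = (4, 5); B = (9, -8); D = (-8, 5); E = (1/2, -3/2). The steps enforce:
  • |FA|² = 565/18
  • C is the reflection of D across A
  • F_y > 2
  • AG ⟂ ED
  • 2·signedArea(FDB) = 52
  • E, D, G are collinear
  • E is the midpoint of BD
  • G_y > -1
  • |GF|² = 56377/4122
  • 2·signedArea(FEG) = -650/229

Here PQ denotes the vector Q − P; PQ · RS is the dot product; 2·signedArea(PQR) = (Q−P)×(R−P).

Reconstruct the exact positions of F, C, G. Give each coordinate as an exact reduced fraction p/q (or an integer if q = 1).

1. F_x = -7/6  [line 13·x + 17·y + -33 = 0 ∩ |FA|² = 565/18]
2. F_y = 17/6  [line 13·x + 17·y + -33 = 0 ∩ |FA|² = 565/18]
   → F = (-7/6, 17/6)
3. C_x = 16  [C is the reflection of D across A]
4. C_y = 5  [C is the reflection of D across A]
   → C = (16, 5)
5. G_x = -98/229  [2·signedArea(FEG) = -650/229 ∩ E, D, G are collinear]
6. G_y = -181/229  [2·signedArea(FEG) = -650/229 ∩ E, D, G are collinear]
   → G = (-98/229, -181/229)

C = (16, 5)
F = (-7/6, 17/6)
G = (-98/229, -181/229)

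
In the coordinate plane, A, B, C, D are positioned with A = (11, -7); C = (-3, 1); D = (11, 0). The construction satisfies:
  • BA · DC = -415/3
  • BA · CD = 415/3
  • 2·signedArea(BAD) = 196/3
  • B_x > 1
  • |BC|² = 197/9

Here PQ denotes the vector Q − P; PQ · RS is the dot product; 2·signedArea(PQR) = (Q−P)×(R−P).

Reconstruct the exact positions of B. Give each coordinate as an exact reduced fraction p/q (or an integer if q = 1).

B = (5/3, 2/3)

1. B_x = 5/3  [BA · CD = 415/3 ∩ 2·signedArea(BAD) = 196/3]
2. B_y = 2/3  [BA · CD = 415/3 ∩ 2·signedArea(BAD) = 196/3]
   → B = (5/3, 2/3)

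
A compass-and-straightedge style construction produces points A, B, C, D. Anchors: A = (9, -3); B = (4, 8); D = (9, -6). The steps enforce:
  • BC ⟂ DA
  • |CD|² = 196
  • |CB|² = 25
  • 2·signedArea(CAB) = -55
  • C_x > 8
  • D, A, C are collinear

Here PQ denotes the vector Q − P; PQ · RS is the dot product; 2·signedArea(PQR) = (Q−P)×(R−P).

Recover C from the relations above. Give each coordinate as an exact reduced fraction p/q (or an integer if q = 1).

C = (9, 8)

1. C_x = 9  [D, A, C are collinear ∩ BC ⟂ DA]
2. C_y = 8  [D, A, C are collinear ∩ BC ⟂ DA]
   → C = (9, 8)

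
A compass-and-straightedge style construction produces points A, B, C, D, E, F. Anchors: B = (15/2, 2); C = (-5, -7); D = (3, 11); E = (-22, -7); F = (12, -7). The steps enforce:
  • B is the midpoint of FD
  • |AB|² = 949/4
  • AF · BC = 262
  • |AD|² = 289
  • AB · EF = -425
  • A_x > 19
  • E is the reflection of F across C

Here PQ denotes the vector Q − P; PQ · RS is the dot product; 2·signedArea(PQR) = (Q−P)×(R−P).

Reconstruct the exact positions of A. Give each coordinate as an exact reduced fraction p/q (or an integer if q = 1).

1. A_x = 20  [AF · BC = 262 ∩ AB · EF = -425]
2. A_y = 11  [AF · BC = 262 ∩ AB · EF = -425]
   → A = (20, 11)

A = (20, 11)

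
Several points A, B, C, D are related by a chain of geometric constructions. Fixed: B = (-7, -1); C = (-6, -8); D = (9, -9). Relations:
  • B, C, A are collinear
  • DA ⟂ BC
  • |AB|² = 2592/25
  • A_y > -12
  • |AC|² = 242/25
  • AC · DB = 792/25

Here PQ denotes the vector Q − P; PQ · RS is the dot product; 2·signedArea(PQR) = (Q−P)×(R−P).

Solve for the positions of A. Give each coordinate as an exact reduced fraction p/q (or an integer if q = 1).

A = (-139/25, -277/25)

1. A_x = -139/25  [B, C, A are collinear ∩ DA ⟂ BC]
2. A_y = -277/25  [B, C, A are collinear ∩ DA ⟂ BC]
   → A = (-139/25, -277/25)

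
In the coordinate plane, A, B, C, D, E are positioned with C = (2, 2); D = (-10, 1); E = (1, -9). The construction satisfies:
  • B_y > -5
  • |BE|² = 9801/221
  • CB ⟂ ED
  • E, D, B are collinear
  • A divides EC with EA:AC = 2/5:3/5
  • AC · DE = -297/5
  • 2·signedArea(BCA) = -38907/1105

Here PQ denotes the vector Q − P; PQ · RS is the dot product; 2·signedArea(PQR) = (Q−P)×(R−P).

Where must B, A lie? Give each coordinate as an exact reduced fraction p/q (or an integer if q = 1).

1. B_x = -868/221  [E, D, B are collinear ∩ CB ⟂ ED]
2. B_y = -999/221  [E, D, B are collinear ∩ CB ⟂ ED]
   → B = (-868/221, -999/221)
3. A_x = 7/5  [A divides EC with EA:AC = 2/5:3/5]
4. A_y = -23/5  [A divides EC with EA:AC = 2/5:3/5]
   → A = (7/5, -23/5)

A = (7/5, -23/5)
B = (-868/221, -999/221)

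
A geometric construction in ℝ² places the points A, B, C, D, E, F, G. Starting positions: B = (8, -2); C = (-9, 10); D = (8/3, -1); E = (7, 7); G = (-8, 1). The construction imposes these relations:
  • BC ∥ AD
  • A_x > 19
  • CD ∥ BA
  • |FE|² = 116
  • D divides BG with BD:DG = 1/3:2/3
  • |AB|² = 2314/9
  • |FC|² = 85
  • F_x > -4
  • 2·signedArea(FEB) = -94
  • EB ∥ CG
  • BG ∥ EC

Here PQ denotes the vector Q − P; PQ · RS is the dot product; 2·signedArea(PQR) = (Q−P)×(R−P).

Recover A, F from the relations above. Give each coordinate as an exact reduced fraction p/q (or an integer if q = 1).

A = (59/3, -13)
F = (-3, 3)

1. A_x = 59/3  [BC ∥ AD ∩ CD ∥ BA]
2. A_y = -13  [BC ∥ AD ∩ CD ∥ BA]
   → A = (59/3, -13)
3. F_x = -3  [line 9·x + 1·y + 24 = 0 ∩ |FC|² = 85]
4. F_y = 3  [line 9·x + 1·y + 24 = 0 ∩ |FC|² = 85]
   → F = (-3, 3)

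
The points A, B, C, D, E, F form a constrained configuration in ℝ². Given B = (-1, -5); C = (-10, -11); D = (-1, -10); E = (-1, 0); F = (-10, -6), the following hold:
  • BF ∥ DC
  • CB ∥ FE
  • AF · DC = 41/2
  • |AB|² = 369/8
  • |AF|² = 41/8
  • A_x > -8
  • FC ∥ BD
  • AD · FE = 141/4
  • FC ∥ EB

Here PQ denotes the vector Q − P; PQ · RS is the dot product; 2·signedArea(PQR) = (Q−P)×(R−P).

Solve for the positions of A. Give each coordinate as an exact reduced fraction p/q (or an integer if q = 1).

A = (-31/4, -23/4)

1. A_x = -31/4  [AF · DC = 41/2 ∩ AD · FE = 141/4]
2. A_y = -23/4  [AF · DC = 41/2 ∩ AD · FE = 141/4]
   → A = (-31/4, -23/4)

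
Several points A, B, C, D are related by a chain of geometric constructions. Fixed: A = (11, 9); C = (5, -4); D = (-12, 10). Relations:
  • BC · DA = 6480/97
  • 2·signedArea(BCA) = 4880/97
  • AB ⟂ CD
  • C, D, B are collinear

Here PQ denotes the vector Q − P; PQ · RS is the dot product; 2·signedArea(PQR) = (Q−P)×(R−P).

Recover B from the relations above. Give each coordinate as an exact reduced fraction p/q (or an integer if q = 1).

1. B_x = 213/97  [C, D, B are collinear ∩ AB ⟂ CD]
2. B_y = -164/97  [C, D, B are collinear ∩ AB ⟂ CD]
   → B = (213/97, -164/97)

B = (213/97, -164/97)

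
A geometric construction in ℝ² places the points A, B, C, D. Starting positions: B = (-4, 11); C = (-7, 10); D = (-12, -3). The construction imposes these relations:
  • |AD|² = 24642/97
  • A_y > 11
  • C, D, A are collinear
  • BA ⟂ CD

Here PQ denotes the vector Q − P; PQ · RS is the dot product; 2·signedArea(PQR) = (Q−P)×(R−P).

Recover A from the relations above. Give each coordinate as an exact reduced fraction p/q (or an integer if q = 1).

A = (-609/97, 1152/97)

1. A_x = -609/97  [C, D, A are collinear ∩ BA ⟂ CD]
2. A_y = 1152/97  [C, D, A are collinear ∩ BA ⟂ CD]
   → A = (-609/97, 1152/97)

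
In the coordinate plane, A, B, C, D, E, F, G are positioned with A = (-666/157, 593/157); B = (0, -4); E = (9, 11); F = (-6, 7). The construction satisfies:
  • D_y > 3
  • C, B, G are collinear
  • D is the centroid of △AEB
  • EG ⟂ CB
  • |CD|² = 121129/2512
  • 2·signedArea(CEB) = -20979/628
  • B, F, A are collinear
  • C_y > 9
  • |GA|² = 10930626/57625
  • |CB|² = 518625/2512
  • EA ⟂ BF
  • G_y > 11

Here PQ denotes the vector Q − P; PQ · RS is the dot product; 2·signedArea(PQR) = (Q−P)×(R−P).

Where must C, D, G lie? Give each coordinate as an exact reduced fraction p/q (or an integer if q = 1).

C = (3573/628, 2887/314)
D = (249/157, 564/157)
G = (62109459/9047125, 107847038/9047125)

1. C_x = 3573/628  [line 15·x + -9·y + -1629/628 = 0 ∩ |CB|² = 518625/2512]
2. C_y = 2887/314  [line 15·x + -9·y + -1629/628 = 0 ∩ |CB|² = 518625/2512]
   → C = (3573/628, 2887/314)
3. D_x = 249/157  [D is the centroid of △AEB]
4. D_y = 564/157  [D is the centroid of △AEB]
   → D = (249/157, 564/157)
5. G_x = 62109459/9047125  [C, B, G are collinear ∩ EG ⟂ CB]
6. G_y = 107847038/9047125  [C, B, G are collinear ∩ EG ⟂ CB]
   → G = (62109459/9047125, 107847038/9047125)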